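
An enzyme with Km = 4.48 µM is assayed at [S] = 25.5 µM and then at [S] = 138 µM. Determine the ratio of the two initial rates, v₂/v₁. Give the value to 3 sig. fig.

The fractional saturations are [S]/(Km+[S]) = 25.5/29.98 = 0.8506 and 138/142.5 = 0.9686.
v₂/v₁ is just their ratio: 0.9686/0.8506 = 1.14.

1.14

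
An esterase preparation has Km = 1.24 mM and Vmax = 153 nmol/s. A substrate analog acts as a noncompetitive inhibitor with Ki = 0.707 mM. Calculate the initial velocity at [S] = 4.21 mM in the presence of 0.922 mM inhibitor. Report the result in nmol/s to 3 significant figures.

α = 1 + [I]/Ki = 1 + 0.922/0.707 = 2.304.
For a noncompetitive inhibitor, Vmax is reduced to Vmax/α while Km is unchanged: Km,app = 1.24 mM, Vmax,app = 66.4 nmol/s.
v = Vmax,app·[S]/(Km,app + [S]) = 66.4 × 4.21/(1.24 + 4.21) = 51.3 nmol/s.

51.3 nmol/s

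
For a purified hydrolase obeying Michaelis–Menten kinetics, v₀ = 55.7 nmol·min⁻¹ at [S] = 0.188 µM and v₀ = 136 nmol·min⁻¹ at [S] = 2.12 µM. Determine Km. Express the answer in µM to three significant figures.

0.346 µM

In reciprocal form, 1/v = (Km/Vmax)·(1/[S]) + 1/Vmax. The two points give (1/[S], 1/v) = (5.319, 0.01795) and (0.4717, 0.007353).
Slope = (0.01795 − 0.007353)/(5.319 − 0.4717) = 0.002187; intercept = 0.01795 − 0.002187×5.319 = 0.006321.
Vmax = 1/intercept = 158 nmol·min⁻¹; Km = slope × Vmax = 0.002187 × 158 = 0.346 µM.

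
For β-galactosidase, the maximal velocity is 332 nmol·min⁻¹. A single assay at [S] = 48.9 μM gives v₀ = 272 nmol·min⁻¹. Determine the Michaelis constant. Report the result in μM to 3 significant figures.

10.8 μM

v/Vmax = 272/332 = 0.8193 = [S]/(Km+[S]).
So Km + [S] = [S]/0.8193 = 59.69 μM, giving Km = 59.69 − 48.9 = 10.8 μM.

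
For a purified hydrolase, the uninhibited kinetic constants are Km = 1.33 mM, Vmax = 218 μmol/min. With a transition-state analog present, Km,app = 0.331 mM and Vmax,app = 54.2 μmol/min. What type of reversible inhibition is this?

uncompetitive

Both Km and Vmax decrease by the same factor (~4.02-fold) — characteristic of uncompetitive inhibition.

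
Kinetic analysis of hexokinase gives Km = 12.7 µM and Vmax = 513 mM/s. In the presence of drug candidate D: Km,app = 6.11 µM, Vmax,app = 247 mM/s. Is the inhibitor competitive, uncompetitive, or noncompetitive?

Both Km and Vmax decrease by the same factor (~2.08-fold) — characteristic of uncompetitive inhibition.

uncompetitive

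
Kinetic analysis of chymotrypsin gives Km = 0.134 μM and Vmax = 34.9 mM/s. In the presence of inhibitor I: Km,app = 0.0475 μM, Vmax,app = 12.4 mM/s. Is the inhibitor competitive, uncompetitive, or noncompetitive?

Both Km and Vmax decrease by the same factor (~2.82-fold) — characteristic of uncompetitive inhibition.

uncompetitive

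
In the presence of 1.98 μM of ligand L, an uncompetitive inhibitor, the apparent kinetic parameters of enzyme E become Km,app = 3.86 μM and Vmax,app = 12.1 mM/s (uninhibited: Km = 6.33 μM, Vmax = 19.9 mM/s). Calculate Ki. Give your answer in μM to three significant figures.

3.07 μM

Uncompetitive: Vmax,app = Vmax/α (and Km,app = Km/α) with α = 1 + [I]/Ki.
α = Vmax/Vmax,app = 19.9/12.1 = 1.645.
Since α = 1 + [I]/Ki, [I]/Ki = 1.645 − 1 = 0.6446 and Ki = 1.98/0.6446 = 3.07 μM.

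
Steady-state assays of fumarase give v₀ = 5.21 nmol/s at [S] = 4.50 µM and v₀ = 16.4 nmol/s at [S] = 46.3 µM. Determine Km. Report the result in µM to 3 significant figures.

13.9 µM

From v = Vmax[S]/(Km+[S]), each point gives Vmax = v(Km+[S])/[S].
Equating: 5.21(Km+4.50)/4.50 = 16.4(Km+46.3)/46.3.
1.158·Km + 5.21 = 0.3542·Km + 16.4, so (1.158 − 0.3542)·Km = 16.4 − 5.21.
Km = 11.19/0.8036 = 13.9 µM; then Vmax = 5.21(13.9+4.50)/4.50 = 21.3 nmol/s.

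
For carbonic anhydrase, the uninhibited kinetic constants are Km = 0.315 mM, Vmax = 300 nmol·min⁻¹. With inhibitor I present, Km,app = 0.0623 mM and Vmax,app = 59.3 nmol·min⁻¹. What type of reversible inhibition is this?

uncompetitive

Both Km and Vmax decrease by the same factor (~5.06-fold) — characteristic of uncompetitive inhibition.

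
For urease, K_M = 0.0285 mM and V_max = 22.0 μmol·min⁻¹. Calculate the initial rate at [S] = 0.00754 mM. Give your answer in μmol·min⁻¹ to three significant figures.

4.60 μmol·min⁻¹

v = Vmax·[S]/(Km + [S]) = 22.0 × 0.00754 / (0.0285 + 0.00754)
  = 0.1659 / 0.03604 = 4.60 μmol·min⁻¹.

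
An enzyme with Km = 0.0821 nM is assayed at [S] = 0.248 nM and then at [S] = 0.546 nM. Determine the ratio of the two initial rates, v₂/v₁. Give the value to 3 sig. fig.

Since Vmax cancels, v₂/v₁ = [S]₂(Km+[S]₁) / [S]₁(Km+[S]₂).
= 0.546×(0.0821+0.248) / (0.248×(0.0821+0.546)) = 0.1802/0.1558 = 1.16.

1.16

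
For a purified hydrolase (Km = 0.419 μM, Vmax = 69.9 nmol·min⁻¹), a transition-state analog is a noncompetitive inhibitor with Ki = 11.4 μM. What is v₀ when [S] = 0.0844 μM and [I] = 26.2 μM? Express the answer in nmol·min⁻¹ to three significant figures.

α = 1 + [I]/Ki = 1 + 26.2/11.4 = 3.298.
For a noncompetitive inhibitor, Vmax is reduced to Vmax/α while Km is unchanged: Km,app = 0.419 μM, Vmax,app = 21.2 nmol·min⁻¹.
v = Vmax,app·[S]/(Km,app + [S]) = 21.2 × 0.0844/(0.419 + 0.0844) = 3.55 nmol·min⁻¹.

3.55 nmol·min⁻¹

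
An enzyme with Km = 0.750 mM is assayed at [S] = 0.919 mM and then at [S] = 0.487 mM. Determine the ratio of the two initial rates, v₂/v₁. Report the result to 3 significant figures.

Since Vmax cancels, v₂/v₁ = [S]₂(Km+[S]₁) / [S]₁(Km+[S]₂).
= 0.487×(0.750+0.919) / (0.919×(0.750+0.487)) = 0.8128/1.137 = 0.715.

0.715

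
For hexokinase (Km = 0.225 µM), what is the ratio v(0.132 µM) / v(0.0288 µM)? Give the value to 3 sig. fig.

3.26

Since Vmax cancels, v₂/v₁ = [S]₂(Km+[S]₁) / [S]₁(Km+[S]₂).
= 0.132×(0.225+0.0288) / (0.0288×(0.225+0.132)) = 0.03350/0.01028 = 3.26.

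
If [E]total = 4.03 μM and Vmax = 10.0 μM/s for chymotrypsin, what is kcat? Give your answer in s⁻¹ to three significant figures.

2.48 s⁻¹

kcat = Vmax/[E]total = 10.0 μM/s / 4.03 μM = 2.48 s⁻¹.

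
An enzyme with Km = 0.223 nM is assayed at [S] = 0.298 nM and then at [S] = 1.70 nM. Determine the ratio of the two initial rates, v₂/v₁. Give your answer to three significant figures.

1.55

The fractional saturations are [S]/(Km+[S]) = 0.298/0.5210 = 0.5720 and 1.70/1.923 = 0.8840.
v₂/v₁ is just their ratio: 0.8840/0.5720 = 1.55.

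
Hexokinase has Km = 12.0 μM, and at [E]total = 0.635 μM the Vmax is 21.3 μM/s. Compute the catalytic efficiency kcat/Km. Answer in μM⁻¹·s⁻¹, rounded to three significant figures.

kcat = Vmax/[E]total = 21.3/0.635 = 33.5 s⁻¹.
kcat/Km = 33.5/12.0 = 2.80 μM⁻¹·s⁻¹.

2.80 μM⁻¹·s⁻¹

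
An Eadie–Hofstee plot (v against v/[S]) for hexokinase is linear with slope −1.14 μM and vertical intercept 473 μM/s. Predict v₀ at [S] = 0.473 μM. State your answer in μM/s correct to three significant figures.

139 μM/s

In the Eadie–Hofstee form v = Vmax − Km·(v/[S]), the slope is −Km and the intercept is Vmax, so Km = 1.14 μM and Vmax = 473 μM/s.
v = 473 × 0.473/(1.14 + 0.473) = 139 μM/s.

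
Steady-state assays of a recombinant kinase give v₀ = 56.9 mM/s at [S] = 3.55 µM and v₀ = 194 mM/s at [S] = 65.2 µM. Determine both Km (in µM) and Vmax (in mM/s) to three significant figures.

In reciprocal form, 1/v = (Km/Vmax)·(1/[S]) + 1/Vmax. The two points give (1/[S], 1/v) = (0.2817, 0.01757) and (0.01534, 0.005155).
Slope = (0.01757 − 0.005155)/(0.2817 − 0.01534) = 0.04663; intercept = 0.01757 − 0.04663×0.2817 = 0.004439.
Vmax = 1/intercept = 225 mM/s; Km = slope × Vmax = 0.04663 × 225 = 10.5 µM.

Km = 10.5 µM; Vmax = 225 mM/s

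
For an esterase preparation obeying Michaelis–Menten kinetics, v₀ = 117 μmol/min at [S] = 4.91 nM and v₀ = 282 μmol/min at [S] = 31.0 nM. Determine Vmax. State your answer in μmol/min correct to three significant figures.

384 μmol/min

From v = Vmax[S]/(Km+[S]), each point gives Vmax = v(Km+[S])/[S].
Equating: 117(Km+4.91)/4.91 = 282(Km+31.0)/31.0.
23.83·Km + 117 = 9.097·Km + 282, so (23.83 − 9.097)·Km = 282 − 117.
Km = 165.0/14.73 = 11.2 nM; then Vmax = 117(11.2+4.91)/4.91 = 384 μmol/min.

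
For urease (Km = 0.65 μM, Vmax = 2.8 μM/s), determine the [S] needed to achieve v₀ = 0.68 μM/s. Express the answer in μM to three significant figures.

Rearranging v = Vmax[S]/(Km+[S]) gives [S] = Km·v/(Vmax − v).
[S] = 0.65 × 0.68 / (2.8 − 0.68) = 0.4420/2.120 = 0.208 μM.

0.208 μM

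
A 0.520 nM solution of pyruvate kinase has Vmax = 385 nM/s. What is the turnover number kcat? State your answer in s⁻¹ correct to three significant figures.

kcat = Vmax/[E]total = 385 nM/s / 0.520 nM = 740 s⁻¹.

740 s⁻¹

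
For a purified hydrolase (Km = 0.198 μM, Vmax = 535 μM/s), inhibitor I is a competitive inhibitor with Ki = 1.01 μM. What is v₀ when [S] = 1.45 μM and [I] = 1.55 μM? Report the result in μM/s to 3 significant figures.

α = 1 + [I]/Ki = 1 + 1.55/1.01 = 2.535.
For a competitive inhibitor, Vmax is unchanged and the apparent Km becomes α·Km: Km,app = 0.502 μM, Vmax,app = 535 μM/s.
v = Vmax,app·[S]/(Km,app + [S]) = 535 × 1.45/(0.502 + 1.45) = 397 μM/s.

397 μM/s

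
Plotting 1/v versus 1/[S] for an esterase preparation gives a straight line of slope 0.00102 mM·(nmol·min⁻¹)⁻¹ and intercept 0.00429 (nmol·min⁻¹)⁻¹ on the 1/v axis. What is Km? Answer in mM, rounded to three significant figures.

0.238 mM

y-intercept = 1/Vmax ⇒ Vmax = 233 nmol·min⁻¹; slope = Km/Vmax ⇒ Km = slope × Vmax.
Km = 0.00102 × 233 = 0.238 mM.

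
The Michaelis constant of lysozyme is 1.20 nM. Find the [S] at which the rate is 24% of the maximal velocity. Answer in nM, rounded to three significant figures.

v/Vmax = [S]/(Km+[S]) = 0.24, so [S] = Km·0.24/(1 − 0.24) = 1.20 × 0.3158.
[S] = 0.379 nM.

0.379 nM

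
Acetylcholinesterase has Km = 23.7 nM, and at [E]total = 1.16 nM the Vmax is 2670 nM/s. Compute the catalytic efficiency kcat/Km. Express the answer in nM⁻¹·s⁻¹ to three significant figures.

kcat = Vmax/[E]total = 2670/1.16 = 2300 s⁻¹.
kcat/Km = 2300/23.7 = 97.1 nM⁻¹·s⁻¹.

97.1 nM⁻¹·s⁻¹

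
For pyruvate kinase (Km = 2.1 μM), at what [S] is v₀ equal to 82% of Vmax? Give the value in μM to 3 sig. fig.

v/Vmax = [S]/(Km+[S]) = 0.82, so [S] = Km·0.82/(1 − 0.82) = 2.1 × 4.556.
[S] = 9.57 μM.

9.57 μM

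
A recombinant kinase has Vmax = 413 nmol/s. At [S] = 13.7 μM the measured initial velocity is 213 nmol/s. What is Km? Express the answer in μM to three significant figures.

12.9 μM

v/Vmax = 213/413 = 0.5157 = [S]/(Km+[S]).
So Km + [S] = [S]/0.5157 = 26.56 μM, giving Km = 26.56 − 13.7 = 12.9 μM.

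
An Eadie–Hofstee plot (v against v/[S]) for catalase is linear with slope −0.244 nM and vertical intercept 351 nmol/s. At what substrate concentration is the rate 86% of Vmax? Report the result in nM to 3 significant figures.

The Eadie–Hofstee slope gives Km = 0.244 nM (slope = −Km).
v/Vmax = [S]/(Km+[S]) = 0.86 ⇒ [S] = Km·0.86/(1−0.86) = 0.244 × 6.143 = 1.50 nM.

1.50 nM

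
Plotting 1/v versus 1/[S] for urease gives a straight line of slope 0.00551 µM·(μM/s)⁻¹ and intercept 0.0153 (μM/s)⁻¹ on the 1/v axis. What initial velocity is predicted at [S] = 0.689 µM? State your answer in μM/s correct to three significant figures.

The y-intercept is 1/Vmax, so Vmax = 1/0.0153 = 65.4 μM/s.
The slope is Km/Vmax, so Km = 0.00551 × 65.4 = 0.360 µM.
Then v = 65.4 × 0.689/(0.360 + 0.689) = 42.9 μM/s.

42.9 μM/s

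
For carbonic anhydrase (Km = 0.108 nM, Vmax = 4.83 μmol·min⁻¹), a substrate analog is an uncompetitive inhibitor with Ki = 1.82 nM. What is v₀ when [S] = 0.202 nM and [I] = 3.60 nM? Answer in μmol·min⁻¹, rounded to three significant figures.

1.38 μmol·min⁻¹

With α = 1 + [I]/Ki = 1 + 3.60/1.82 = 2.978, the uncompetitive rate law is v = (Vmax/α)·[S] / (Km/α + [S]).
v = (4.83/2.978)×0.202 / (0.108/2.978 + 0.202) = 0.3276/0.2383 = 1.38 μmol·min⁻¹.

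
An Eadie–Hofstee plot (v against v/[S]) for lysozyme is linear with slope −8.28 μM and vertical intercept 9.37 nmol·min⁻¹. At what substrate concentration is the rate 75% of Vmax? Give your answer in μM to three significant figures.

24.8 μM

The Eadie–Hofstee slope gives Km = 8.28 μM (slope = −Km).
v/Vmax = [S]/(Km+[S]) = 0.75 ⇒ [S] = Km·0.75/(1−0.75) = 8.28 × 3.000 = 24.8 μM.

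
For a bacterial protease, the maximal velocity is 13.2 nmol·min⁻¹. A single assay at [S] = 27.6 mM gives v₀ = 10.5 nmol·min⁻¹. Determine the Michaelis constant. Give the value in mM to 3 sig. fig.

7.10 mM

From v = Vmax[S]/(Km+[S]), Km = [S](Vmax − v)/v.
Km = 27.6 × (13.2 − 10.5) / 10.5 = 74.52/10.5 = 7.10 mM.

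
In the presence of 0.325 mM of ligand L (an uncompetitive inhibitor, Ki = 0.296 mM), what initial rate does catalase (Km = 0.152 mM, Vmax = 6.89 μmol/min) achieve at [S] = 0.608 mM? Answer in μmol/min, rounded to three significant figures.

2.93 μmol/min

With α = 1 + [I]/Ki = 1 + 0.325/0.296 = 2.098, the uncompetitive rate law is v = (Vmax/α)·[S] / (Km/α + [S]).
v = (6.89/2.098)×0.608 / (0.152/2.098 + 0.608) = 1.997/0.6805 = 2.93 μmol/min.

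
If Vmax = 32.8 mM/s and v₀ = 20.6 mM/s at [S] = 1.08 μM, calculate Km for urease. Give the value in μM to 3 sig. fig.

0.640 μM

From v = Vmax[S]/(Km+[S]), Km = [S](Vmax − v)/v.
Km = 1.08 × (32.8 − 20.6) / 20.6 = 13.18/20.6 = 0.640 μM.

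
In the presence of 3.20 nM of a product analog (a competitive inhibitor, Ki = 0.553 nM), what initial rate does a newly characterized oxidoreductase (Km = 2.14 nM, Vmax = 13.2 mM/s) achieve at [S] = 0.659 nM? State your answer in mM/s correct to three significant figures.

0.573 mM/s

α = 1 + [I]/Ki = 1 + 3.20/0.553 = 6.787.
For a competitive inhibitor, Vmax is unchanged and the apparent Km becomes α·Km: Km,app = 14.5 nM, Vmax,app = 13.2 mM/s.
v = Vmax,app·[S]/(Km,app + [S]) = 13.2 × 0.659/(14.5 + 0.659) = 0.573 mM/s.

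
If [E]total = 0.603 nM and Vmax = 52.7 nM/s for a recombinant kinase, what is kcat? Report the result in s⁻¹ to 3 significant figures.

87.4 s⁻¹

kcat = Vmax/[E]total = 52.7 nM/s / 0.603 nM = 87.4 s⁻¹.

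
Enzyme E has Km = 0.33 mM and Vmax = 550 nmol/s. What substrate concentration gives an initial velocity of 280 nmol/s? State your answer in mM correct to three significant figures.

0.342 mM

The required fractional saturation is v/Vmax = 280/550 = 0.5091.
Then [S]/(Km+[S]) = 0.5091 ⇒ [S] = 0.33 × 0.5091/(1 − 0.5091) = 0.342 mM.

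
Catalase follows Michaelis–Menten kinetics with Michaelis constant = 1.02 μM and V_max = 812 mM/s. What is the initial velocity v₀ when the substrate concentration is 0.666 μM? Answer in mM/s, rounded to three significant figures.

[S]/(Km+[S]) = 0.666/1.686 = 0.3950, the fractional saturation.
v = 0.3950 × Vmax = 0.3950 × 812 = 321 mM/s.

321 mM/s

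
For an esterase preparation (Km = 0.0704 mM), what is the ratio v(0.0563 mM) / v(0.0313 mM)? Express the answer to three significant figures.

The fractional saturations are [S]/(Km+[S]) = 0.0313/0.1017 = 0.3078 and 0.0563/0.1267 = 0.4444.
v₂/v₁ is just their ratio: 0.4444/0.3078 = 1.44.

1.44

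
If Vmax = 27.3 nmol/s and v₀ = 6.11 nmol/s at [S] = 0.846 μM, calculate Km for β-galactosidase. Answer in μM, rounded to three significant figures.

From v = Vmax[S]/(Km+[S]), Km = [S](Vmax − v)/v.
Km = 0.846 × (27.3 − 6.11) / 6.11 = 17.93/6.11 = 2.93 μM.

2.93 μM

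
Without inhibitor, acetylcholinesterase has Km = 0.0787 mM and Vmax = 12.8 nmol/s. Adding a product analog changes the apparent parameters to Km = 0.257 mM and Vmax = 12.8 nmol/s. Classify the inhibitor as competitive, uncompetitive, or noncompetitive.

Km increases (0.0787 → 0.257 mM) while Vmax is unchanged — the hallmark of competitive inhibition.

competitive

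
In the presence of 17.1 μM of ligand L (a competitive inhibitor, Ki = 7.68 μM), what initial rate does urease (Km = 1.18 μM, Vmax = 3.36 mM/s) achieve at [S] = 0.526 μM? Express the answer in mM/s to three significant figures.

With α = 1 + [I]/Ki = 1 + 17.1/7.68 = 3.227, the competitive rate law is v = Vmax[S] / (αKm + [S]).
v = 3.36×0.526 / (3.227×1.18 + 0.526) = 1.767/4.333 = 0.408 mM/s.

0.408 mM/s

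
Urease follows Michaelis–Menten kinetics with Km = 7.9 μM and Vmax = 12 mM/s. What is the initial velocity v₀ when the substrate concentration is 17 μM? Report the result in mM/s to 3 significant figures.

v = Vmax·[S]/(Km + [S]) = 12 × 17 / (7.9 + 17)
  = 204.0 / 24.90 = 8.19 mM/s.

8.19 mM/s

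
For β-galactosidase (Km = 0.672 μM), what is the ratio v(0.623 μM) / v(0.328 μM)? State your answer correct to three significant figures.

1.47

Since Vmax cancels, v₂/v₁ = [S]₂(Km+[S]₁) / [S]₁(Km+[S]₂).
= 0.623×(0.672+0.328) / (0.328×(0.672+0.623)) = 0.6230/0.4248 = 1.47.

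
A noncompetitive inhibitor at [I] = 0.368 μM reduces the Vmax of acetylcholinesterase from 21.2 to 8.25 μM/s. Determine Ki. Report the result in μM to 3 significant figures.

Noncompetitive: Vmax,app = Vmax/α with α = 1 + [I]/Ki.
α = Vmax/Vmax,app = 21.2/8.25 = 2.570.
Ki = [I]/(α − 1) = 0.368/1.570 = 0.234 μM.

0.234 μM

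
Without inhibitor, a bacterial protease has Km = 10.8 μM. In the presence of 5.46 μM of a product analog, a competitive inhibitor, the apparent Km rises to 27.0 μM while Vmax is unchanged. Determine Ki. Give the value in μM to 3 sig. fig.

3.64 μM

Competitive: Km,app = α·Km with α = 1 + [I]/Ki.
α = Km,app/Km = 27.0/10.8 = 2.500.
Since α = 1 + [I]/Ki, [I]/Ki = 2.500 − 1 = 1.500 and Ki = 5.46/1.500 = 3.64 μM.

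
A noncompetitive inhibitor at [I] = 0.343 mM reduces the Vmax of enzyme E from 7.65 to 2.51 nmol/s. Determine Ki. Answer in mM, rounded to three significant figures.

Noncompetitive: Vmax,app = Vmax/α with α = 1 + [I]/Ki.
α = Vmax/Vmax,app = 7.65/2.51 = 3.048.
Ki = [I]/(α − 1) = 0.343/2.048 = 0.167 mM.

0.167 mM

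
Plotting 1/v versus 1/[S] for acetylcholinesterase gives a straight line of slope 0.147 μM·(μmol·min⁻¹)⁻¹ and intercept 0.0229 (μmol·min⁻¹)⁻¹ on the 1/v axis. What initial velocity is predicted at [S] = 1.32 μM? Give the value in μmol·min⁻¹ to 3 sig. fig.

7.45 μmol·min⁻¹

The y-intercept is 1/Vmax, so Vmax = 1/0.0229 = 43.7 μmol·min⁻¹.
The slope is Km/Vmax, so Km = 0.147 × 43.7 = 6.42 μM.
Then v = 43.7 × 1.32/(6.42 + 1.32) = 7.45 μmol·min⁻¹.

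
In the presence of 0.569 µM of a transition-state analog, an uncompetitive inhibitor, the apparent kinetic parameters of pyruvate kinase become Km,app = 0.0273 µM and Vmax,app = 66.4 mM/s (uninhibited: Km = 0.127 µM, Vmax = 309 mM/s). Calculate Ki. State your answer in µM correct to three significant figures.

Uncompetitive: Vmax,app = Vmax/α (and Km,app = Km/α) with α = 1 + [I]/Ki.
α = Vmax/Vmax,app = 309/66.4 = 4.654.
Since α = 1 + [I]/Ki, [I]/Ki = 4.654 − 1 = 3.654 and Ki = 0.569/3.654 = 0.156 µM.

0.156 µM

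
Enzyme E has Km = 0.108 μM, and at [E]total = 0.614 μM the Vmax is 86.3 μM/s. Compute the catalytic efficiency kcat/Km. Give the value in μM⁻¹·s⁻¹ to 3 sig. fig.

1300 μM⁻¹·s⁻¹

kcat = Vmax/[E]total = 86.3/0.614 = 141 s⁻¹.
kcat/Km = 141/0.108 = 1300 μM⁻¹·s⁻¹.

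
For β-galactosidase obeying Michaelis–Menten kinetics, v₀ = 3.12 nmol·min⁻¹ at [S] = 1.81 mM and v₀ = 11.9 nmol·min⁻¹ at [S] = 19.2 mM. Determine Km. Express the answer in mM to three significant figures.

7.95 mM

In reciprocal form, 1/v = (Km/Vmax)·(1/[S]) + 1/Vmax. The two points give (1/[S], 1/v) = (0.5525, 0.3205) and (0.05208, 0.08403).
Slope = (0.3205 − 0.08403)/(0.5525 − 0.05208) = 0.4726; intercept = 0.3205 − 0.4726×0.5525 = 0.05942.
Vmax = 1/intercept = 16.8 nmol·min⁻¹; Km = slope × Vmax = 0.4726 × 16.8 = 7.95 mM.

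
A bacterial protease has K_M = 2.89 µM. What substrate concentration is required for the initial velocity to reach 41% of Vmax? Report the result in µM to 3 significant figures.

2.01 µM

v/Vmax = [S]/(Km+[S]) = 0.41, so [S] = Km·0.41/(1 − 0.41) = 2.89 × 0.6949.
[S] = 2.01 µM.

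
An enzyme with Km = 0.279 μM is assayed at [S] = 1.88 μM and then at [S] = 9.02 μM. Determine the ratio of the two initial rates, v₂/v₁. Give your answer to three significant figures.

Since Vmax cancels, v₂/v₁ = [S]₂(Km+[S]₁) / [S]₁(Km+[S]₂).
= 9.02×(0.279+1.88) / (1.88×(0.279+9.02)) = 19.47/17.48 = 1.11.

1.11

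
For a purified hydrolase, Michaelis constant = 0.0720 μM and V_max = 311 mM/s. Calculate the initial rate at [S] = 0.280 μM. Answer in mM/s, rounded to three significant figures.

[S]/(Km+[S]) = 0.280/0.3520 = 0.7955, the fractional saturation.
v = 0.7955 × Vmax = 0.7955 × 311 = 247 mM/s.

247 mM/s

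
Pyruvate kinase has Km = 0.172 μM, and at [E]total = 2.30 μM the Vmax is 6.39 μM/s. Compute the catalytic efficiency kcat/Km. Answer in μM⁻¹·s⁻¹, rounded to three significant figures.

kcat = Vmax/[E]total = 6.39/2.30 = 2.78 s⁻¹.
kcat/Km = 2.78/0.172 = 16.2 μM⁻¹·s⁻¹.

16.2 μM⁻¹·s⁻¹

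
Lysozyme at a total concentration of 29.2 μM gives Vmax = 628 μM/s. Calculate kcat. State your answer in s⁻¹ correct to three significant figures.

kcat = Vmax/[E]total = 628 μM/s / 29.2 μM = 21.5 s⁻¹.

21.5 s⁻¹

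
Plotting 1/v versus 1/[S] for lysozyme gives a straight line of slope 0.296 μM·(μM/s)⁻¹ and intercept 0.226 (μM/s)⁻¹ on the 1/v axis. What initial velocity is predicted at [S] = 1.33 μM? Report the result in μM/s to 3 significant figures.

2.23 μM/s

The y-intercept is 1/Vmax, so Vmax = 1/0.226 = 4.42 μM/s.
The slope is Km/Vmax, so Km = 0.296 × 4.42 = 1.31 μM.
Then v = 4.42 × 1.33/(1.31 + 1.33) = 2.23 μM/s.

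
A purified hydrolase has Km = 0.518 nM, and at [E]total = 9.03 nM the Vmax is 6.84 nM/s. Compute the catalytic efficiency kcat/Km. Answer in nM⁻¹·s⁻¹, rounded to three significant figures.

1.46 nM⁻¹·s⁻¹

kcat = Vmax/[E]total = 6.84/9.03 = 0.757 s⁻¹.
kcat/Km = 0.757/0.518 = 1.46 nM⁻¹·s⁻¹.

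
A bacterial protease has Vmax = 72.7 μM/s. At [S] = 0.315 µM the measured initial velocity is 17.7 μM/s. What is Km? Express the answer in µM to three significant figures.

v/Vmax = 17.7/72.7 = 0.2435 = [S]/(Km+[S]).
So Km + [S] = [S]/0.2435 = 1.294 µM, giving Km = 1.294 − 0.315 = 0.979 µM.

0.979 µM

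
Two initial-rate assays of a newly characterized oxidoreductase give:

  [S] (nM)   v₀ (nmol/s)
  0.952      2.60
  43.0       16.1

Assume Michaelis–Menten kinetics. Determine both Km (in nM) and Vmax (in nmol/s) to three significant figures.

Km = 5.73 nM; Vmax = 18.2 nmol/s

In reciprocal form, 1/v = (Km/Vmax)·(1/[S]) + 1/Vmax. The two points give (1/[S], 1/v) = (1.050, 0.3846) and (0.02326, 0.06211).
Slope = (0.3846 − 0.06211)/(1.050 − 0.02326) = 0.3140; intercept = 0.3846 − 0.3140×1.050 = 0.05481.
Vmax = 1/intercept = 18.2 nmol/s; Km = slope × Vmax = 0.3140 × 18.2 = 5.73 nM.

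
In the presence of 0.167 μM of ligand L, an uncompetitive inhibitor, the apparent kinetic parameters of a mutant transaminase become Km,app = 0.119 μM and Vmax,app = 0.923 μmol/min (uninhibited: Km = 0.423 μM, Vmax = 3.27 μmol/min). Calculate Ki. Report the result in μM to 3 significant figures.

Uncompetitive: Vmax,app = Vmax/α (and Km,app = Km/α) with α = 1 + [I]/Ki.
α = Vmax/Vmax,app = 3.27/0.923 = 3.543.
Since α = 1 + [I]/Ki, [I]/Ki = 3.543 − 1 = 2.543 and Ki = 0.167/2.543 = 0.0657 μM.

0.0657 μM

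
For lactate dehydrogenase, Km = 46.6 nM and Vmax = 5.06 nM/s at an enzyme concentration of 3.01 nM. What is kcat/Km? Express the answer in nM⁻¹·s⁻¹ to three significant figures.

kcat = Vmax/[E]total = 5.06/3.01 = 1.68 s⁻¹.
kcat/Km = 1.68/46.6 = 0.0361 nM⁻¹·s⁻¹.

0.0361 nM⁻¹·s⁻¹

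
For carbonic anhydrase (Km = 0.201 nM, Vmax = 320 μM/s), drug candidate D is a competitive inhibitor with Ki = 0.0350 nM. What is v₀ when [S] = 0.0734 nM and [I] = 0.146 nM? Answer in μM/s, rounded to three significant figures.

21.1 μM/s

With α = 1 + [I]/Ki = 1 + 0.146/0.0350 = 5.171, the competitive rate law is v = Vmax[S] / (αKm + [S]).
v = 320×0.0734 / (5.171×0.201 + 0.0734) = 23.49/1.113 = 21.1 μM/s.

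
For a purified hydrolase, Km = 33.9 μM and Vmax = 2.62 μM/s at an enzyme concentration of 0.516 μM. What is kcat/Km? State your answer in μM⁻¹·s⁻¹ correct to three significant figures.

0.150 μM⁻¹·s⁻¹

kcat = Vmax/[E]total = 2.62/0.516 = 5.08 s⁻¹.
kcat/Km = 5.08/33.9 = 0.150 μM⁻¹·s⁻¹.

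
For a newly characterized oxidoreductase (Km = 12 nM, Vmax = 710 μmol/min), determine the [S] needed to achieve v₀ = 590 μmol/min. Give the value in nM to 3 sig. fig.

The required fractional saturation is v/Vmax = 590/710 = 0.8310.
Then [S]/(Km+[S]) = 0.8310 ⇒ [S] = 12 × 0.8310/(1 − 0.8310) = 59.0 nM.

59.0 nM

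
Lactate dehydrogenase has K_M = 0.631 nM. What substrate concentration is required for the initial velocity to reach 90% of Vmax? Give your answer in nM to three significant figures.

5.68 nM

v/Vmax = [S]/(Km+[S]) = 0.9, so [S] = Km·0.9/(1 − 0.9) = 0.631 × 9.000.
[S] = 5.68 nM.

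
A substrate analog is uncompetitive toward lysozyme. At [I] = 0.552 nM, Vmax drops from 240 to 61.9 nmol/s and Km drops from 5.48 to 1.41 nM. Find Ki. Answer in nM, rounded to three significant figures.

Uncompetitive: Vmax,app = Vmax/α (and Km,app = Km/α) with α = 1 + [I]/Ki.
α = Vmax/Vmax,app = 240/61.9 = 3.877.
Ki = [I]/(α − 1) = 0.552/2.877 = 0.192 nM.

0.192 nM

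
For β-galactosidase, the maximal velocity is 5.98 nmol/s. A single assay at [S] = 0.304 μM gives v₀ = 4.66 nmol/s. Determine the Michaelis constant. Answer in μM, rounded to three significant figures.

0.0861 μM

v/Vmax = 4.66/5.98 = 0.7793 = [S]/(Km+[S]).
So Km + [S] = [S]/0.7793 = 0.3901 μM, giving Km = 0.3901 − 0.304 = 0.0861 μM.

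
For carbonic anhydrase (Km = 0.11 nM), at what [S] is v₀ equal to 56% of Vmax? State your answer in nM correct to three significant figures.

0.140 nM

v/Vmax = [S]/(Km+[S]) = 0.56, so [S] = Km·0.56/(1 − 0.56) = 0.11 × 1.273.
[S] = 0.140 nM.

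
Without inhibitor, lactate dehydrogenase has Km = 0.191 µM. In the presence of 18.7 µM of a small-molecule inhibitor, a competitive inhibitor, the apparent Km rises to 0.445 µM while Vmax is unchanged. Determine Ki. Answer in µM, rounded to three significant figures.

Competitive: Km,app = α·Km with α = 1 + [I]/Ki.
α = Km,app/Km = 0.445/0.191 = 2.330.
Ki = [I]/(α − 1) = 18.7/1.330 = 14.1 µM.

14.1 µM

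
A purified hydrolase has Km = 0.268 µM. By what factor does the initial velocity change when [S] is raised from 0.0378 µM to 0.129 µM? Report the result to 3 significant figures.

2.63

Since Vmax cancels, v₂/v₁ = [S]₂(Km+[S]₁) / [S]₁(Km+[S]₂).
= 0.129×(0.268+0.0378) / (0.0378×(0.268+0.129)) = 0.03945/0.01501 = 2.63.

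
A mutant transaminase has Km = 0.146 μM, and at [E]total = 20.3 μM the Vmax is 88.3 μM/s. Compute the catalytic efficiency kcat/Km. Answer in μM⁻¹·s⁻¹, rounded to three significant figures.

kcat = Vmax/[E]total = 88.3/20.3 = 4.35 s⁻¹.
kcat/Km = 4.35/0.146 = 29.8 μM⁻¹·s⁻¹.

29.8 μM⁻¹·s⁻¹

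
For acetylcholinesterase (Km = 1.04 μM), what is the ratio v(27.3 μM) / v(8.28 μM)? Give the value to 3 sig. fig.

1.08

The fractional saturations are [S]/(Km+[S]) = 8.28/9.320 = 0.8884 and 27.3/28.34 = 0.9633.
v₂/v₁ is just their ratio: 0.9633/0.8884 = 1.08.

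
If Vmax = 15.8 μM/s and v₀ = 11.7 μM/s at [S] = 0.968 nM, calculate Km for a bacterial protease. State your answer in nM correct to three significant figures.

v/Vmax = 11.7/15.8 = 0.7405 = [S]/(Km+[S]).
So Km + [S] = [S]/0.7405 = 1.307 nM, giving Km = 1.307 − 0.968 = 0.339 nM.

0.339 nM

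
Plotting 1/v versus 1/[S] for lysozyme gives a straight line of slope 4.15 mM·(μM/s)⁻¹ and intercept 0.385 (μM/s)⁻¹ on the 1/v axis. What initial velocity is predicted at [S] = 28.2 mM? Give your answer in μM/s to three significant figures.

The y-intercept is 1/Vmax, so Vmax = 1/0.385 = 2.60 μM/s.
The slope is Km/Vmax, so Km = 4.15 × 2.60 = 10.8 mM.
Then v = 2.60 × 28.2/(10.8 + 28.2) = 1.88 μM/s.

1.88 μM/s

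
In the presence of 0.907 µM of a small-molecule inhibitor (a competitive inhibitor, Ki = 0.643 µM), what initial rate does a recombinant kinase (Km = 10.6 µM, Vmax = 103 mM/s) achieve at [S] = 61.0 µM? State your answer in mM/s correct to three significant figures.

With α = 1 + [I]/Ki = 1 + 0.907/0.643 = 2.411, the competitive rate law is v = Vmax[S] / (αKm + [S]).
v = 103×61.0 / (2.411×10.6 + 61.0) = 6283/86.55 = 72.6 mM/s.

72.6 mM/s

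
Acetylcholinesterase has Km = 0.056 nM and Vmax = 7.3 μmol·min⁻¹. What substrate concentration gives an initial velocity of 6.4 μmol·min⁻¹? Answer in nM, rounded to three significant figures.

0.398 nM

Rearranging v = Vmax[S]/(Km+[S]) gives [S] = Km·v/(Vmax − v).
[S] = 0.056 × 6.4 / (7.3 − 6.4) = 0.3584/0.9000 = 0.398 nM.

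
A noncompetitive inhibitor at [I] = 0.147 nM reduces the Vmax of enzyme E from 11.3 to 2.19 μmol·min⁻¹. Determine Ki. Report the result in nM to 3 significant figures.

0.0353 nM

Noncompetitive: Vmax,app = Vmax/α with α = 1 + [I]/Ki.
α = Vmax/Vmax,app = 11.3/2.19 = 5.160.
Since α = 1 + [I]/Ki, [I]/Ki = 5.160 − 1 = 4.160 and Ki = 0.147/4.160 = 0.0353 nM.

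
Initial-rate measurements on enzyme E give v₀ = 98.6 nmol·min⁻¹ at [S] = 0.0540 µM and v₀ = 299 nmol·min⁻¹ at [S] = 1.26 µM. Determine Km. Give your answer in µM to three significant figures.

0.126 µM

In reciprocal form, 1/v = (Km/Vmax)·(1/[S]) + 1/Vmax. The two points give (1/[S], 1/v) = (18.52, 0.01014) and (0.7937, 0.003344).
Slope = (0.01014 − 0.003344)/(18.52 − 0.7937) = 0.0003835; intercept = 0.01014 − 0.0003835×18.52 = 0.003040.
Vmax = 1/intercept = 329 nmol·min⁻¹; Km = slope × Vmax = 0.0003835 × 329 = 0.126 µM.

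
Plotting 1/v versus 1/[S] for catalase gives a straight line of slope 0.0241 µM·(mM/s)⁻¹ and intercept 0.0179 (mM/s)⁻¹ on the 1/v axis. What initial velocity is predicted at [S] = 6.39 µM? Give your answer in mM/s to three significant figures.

46.1 mM/s

The y-intercept is 1/Vmax, so Vmax = 1/0.0179 = 55.9 mM/s.
The slope is Km/Vmax, so Km = 0.0241 × 55.9 = 1.35 µM.
Then v = 55.9 × 6.39/(1.35 + 6.39) = 46.1 mM/s.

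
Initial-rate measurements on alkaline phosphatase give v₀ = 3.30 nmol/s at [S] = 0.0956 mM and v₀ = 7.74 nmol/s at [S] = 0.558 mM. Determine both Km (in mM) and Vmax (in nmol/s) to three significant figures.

Km = 0.215 mM; Vmax = 10.7 nmol/s

In reciprocal form, 1/v = (Km/Vmax)·(1/[S]) + 1/Vmax. The two points give (1/[S], 1/v) = (10.46, 0.3030) and (1.792, 0.1292).
Slope = (0.3030 − 0.1292)/(10.46 − 1.792) = 0.02005; intercept = 0.3030 − 0.02005×10.46 = 0.09326.
Vmax = 1/intercept = 10.7 nmol/s; Km = slope × Vmax = 0.02005 × 10.7 = 0.215 mM.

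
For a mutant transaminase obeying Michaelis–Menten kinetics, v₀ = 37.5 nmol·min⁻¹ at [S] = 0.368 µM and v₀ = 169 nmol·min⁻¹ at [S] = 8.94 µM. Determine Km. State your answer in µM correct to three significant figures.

In reciprocal form, 1/v = (Km/Vmax)·(1/[S]) + 1/Vmax. The two points give (1/[S], 1/v) = (2.717, 0.02667) and (0.1119, 0.005917).
Slope = (0.02667 − 0.005917)/(2.717 − 0.1119) = 0.007964; intercept = 0.02667 − 0.007964×2.717 = 0.005026.
Vmax = 1/intercept = 199 nmol·min⁻¹; Km = slope × Vmax = 0.007964 × 199 = 1.58 µM.

1.58 µM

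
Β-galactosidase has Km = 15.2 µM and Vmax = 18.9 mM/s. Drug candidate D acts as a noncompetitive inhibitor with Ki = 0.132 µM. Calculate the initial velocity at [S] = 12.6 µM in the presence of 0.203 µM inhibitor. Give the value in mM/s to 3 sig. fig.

3.38 mM/s

With α = 1 + [I]/Ki = 1 + 0.203/0.132 = 2.538, the noncompetitive rate law is v = (Vmax/α)·[S] / (Km + [S]).
v = (18.9/2.538)×12.6 / (15.2 + 12.6) = 93.83/27.80 = 3.38 mM/s.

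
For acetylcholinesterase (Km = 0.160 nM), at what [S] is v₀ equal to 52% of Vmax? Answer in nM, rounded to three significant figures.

v/Vmax = [S]/(Km+[S]) = 0.52, so [S] = Km·0.52/(1 − 0.52) = 0.160 × 1.083.
[S] = 0.173 nM.

0.173 nM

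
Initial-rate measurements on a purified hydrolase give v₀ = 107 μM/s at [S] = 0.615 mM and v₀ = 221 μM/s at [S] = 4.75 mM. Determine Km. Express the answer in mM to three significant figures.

0.894 mM

From v = Vmax[S]/(Km+[S]), each point gives Vmax = v(Km+[S])/[S].
Equating: 107(Km+0.615)/0.615 = 221(Km+4.75)/4.75.
174.0·Km + 107 = 46.53·Km + 221, so (174.0 − 46.53)·Km = 221 − 107.
Km = 114.0/127.5 = 0.894 mM; then Vmax = 107(0.894+0.615)/0.615 = 263 μM/s.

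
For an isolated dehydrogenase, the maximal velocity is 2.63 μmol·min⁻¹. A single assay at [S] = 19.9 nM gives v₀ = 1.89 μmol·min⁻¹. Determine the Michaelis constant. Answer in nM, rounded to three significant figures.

v/Vmax = 1.89/2.63 = 0.7186 = [S]/(Km+[S]).
So Km + [S] = [S]/0.7186 = 27.69 nM, giving Km = 27.69 − 19.9 = 7.79 nM.

7.79 nM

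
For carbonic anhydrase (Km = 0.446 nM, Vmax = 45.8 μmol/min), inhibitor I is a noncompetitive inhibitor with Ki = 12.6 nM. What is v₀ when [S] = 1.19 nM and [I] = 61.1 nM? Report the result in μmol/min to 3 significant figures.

With α = 1 + [I]/Ki = 1 + 61.1/12.6 = 5.849, the noncompetitive rate law is v = (Vmax/α)·[S] / (Km + [S]).
v = (45.8/5.849)×1.19 / (0.446 + 1.19) = 9.318/1.636 = 5.70 μmol/min.

5.70 μmol/min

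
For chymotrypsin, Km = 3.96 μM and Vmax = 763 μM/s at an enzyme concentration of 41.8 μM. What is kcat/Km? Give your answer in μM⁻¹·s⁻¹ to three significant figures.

4.61 μM⁻¹·s⁻¹

kcat = Vmax/[E]total = 763/41.8 = 18.3 s⁻¹.
kcat/Km = 18.3/3.96 = 4.61 μM⁻¹·s⁻¹.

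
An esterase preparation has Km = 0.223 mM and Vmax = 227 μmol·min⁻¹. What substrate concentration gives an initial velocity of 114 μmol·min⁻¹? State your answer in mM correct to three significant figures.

The required fractional saturation is v/Vmax = 114/227 = 0.5022.
Then [S]/(Km+[S]) = 0.5022 ⇒ [S] = 0.223 × 0.5022/(1 − 0.5022) = 0.225 mM.

0.225 mM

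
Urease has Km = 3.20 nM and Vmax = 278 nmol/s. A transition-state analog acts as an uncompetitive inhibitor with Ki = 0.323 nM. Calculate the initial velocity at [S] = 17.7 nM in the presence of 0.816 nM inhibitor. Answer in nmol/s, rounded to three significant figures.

75.0 nmol/s

α = 1 + [I]/Ki = 1 + 0.816/0.323 = 3.526.
For an uncompetitive inhibitor, both parameters are divided by α, giving Vmax/α and Km/α: Km,app = 0.907 nM, Vmax,app = 78.8 nmol/s.
v = Vmax,app·[S]/(Km,app + [S]) = 78.8 × 17.7/(0.907 + 17.7) = 75.0 nmol/s.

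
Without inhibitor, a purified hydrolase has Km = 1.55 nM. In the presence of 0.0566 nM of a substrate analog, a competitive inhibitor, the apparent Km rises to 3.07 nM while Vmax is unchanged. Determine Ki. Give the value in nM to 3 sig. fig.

0.0577 nM

Competitive: Km,app = α·Km with α = 1 + [I]/Ki.
α = Km,app/Km = 3.07/1.55 = 1.981.
Since α = 1 + [I]/Ki, [I]/Ki = 1.981 − 1 = 0.9806 and Ki = 0.0566/0.9806 = 0.0577 nM.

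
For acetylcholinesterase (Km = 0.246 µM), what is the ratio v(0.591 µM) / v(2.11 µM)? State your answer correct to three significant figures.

0.788

The fractional saturations are [S]/(Km+[S]) = 2.11/2.356 = 0.8956 and 0.591/0.8370 = 0.7061.
v₂/v₁ is just their ratio: 0.7061/0.8956 = 0.788.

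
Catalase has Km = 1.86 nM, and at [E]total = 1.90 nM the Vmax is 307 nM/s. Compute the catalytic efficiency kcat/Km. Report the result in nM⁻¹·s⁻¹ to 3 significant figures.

86.9 nM⁻¹·s⁻¹

kcat = Vmax/[E]total = 307/1.90 = 162 s⁻¹.
kcat/Km = 162/1.86 = 86.9 nM⁻¹·s⁻¹.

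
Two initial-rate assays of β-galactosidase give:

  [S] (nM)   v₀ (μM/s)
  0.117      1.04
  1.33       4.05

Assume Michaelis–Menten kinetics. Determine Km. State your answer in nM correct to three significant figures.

0.515 nM

From v = Vmax[S]/(Km+[S]), each point gives Vmax = v(Km+[S])/[S].
Equating: 1.04(Km+0.117)/0.117 = 4.05(Km+1.33)/1.33.
8.889·Km + 1.04 = 3.045·Km + 4.05, so (8.889 − 3.045)·Km = 4.05 − 1.04.
Km = 3.010/5.844 = 0.515 nM; then Vmax = 1.04(0.515+0.117)/0.117 = 5.62 μM/s.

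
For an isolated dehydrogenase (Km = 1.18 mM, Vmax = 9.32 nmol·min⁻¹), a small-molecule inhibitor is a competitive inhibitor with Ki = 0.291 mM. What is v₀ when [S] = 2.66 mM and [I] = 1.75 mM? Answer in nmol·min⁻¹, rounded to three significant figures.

With α = 1 + [I]/Ki = 1 + 1.75/0.291 = 7.014, the competitive rate law is v = Vmax[S] / (αKm + [S]).
v = 9.32×2.66 / (7.014×1.18 + 2.66) = 24.79/10.94 = 2.27 nmol·min⁻¹.

2.27 nmol·min⁻¹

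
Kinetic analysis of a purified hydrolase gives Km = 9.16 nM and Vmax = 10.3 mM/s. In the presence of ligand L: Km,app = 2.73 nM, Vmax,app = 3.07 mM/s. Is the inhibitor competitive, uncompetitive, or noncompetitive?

uncompetitive

Both Km and Vmax decrease by the same factor (~3.36-fold) — characteristic of uncompetitive inhibition.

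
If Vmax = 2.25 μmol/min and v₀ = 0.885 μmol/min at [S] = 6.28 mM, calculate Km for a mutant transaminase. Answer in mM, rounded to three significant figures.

From v = Vmax[S]/(Km+[S]), Km = [S](Vmax − v)/v.
Km = 6.28 × (2.25 − 0.885) / 0.885 = 8.572/0.885 = 9.69 mM.

9.69 mM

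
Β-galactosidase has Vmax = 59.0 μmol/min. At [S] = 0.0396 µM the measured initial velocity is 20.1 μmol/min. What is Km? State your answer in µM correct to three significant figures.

0.0766 µM

From v = Vmax[S]/(Km+[S]), Km = [S](Vmax − v)/v.
Km = 0.0396 × (59.0 − 20.1) / 20.1 = 1.540/20.1 = 0.0766 µM.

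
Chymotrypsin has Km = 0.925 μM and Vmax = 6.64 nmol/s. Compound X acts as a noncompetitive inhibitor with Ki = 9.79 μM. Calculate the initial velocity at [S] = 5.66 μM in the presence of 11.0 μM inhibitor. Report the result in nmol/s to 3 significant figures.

α = 1 + [I]/Ki = 1 + 11.0/9.79 = 2.124.
For a noncompetitive inhibitor, Vmax is reduced to Vmax/α while Km is unchanged: Km,app = 0.925 μM, Vmax,app = 3.13 nmol/s.
v = Vmax,app·[S]/(Km,app + [S]) = 3.13 × 5.66/(0.925 + 5.66) = 2.69 nmol/s.

2.69 nmol/s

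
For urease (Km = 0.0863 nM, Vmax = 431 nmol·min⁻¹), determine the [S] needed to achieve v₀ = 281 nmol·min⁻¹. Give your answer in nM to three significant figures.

0.162 nM

Rearranging v = Vmax[S]/(Km+[S]) gives [S] = Km·v/(Vmax − v).
[S] = 0.0863 × 281 / (431 − 281) = 24.25/150.0 = 0.162 nM.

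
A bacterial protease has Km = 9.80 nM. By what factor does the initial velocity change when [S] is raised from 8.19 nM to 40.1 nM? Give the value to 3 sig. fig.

The fractional saturations are [S]/(Km+[S]) = 8.19/17.99 = 0.4553 and 40.1/49.90 = 0.8036.
v₂/v₁ is just their ratio: 0.8036/0.4553 = 1.77.

1.77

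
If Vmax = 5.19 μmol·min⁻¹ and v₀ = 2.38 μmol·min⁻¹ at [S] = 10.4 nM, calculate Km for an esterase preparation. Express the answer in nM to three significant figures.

From v = Vmax[S]/(Km+[S]), Km = [S](Vmax − v)/v.
Km = 10.4 × (5.19 − 2.38) / 2.38 = 29.22/2.38 = 12.3 nM.

12.3 nM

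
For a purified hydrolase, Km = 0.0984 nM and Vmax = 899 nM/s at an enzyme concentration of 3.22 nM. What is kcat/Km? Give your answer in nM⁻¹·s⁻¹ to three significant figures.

kcat = Vmax/[E]total = 899/3.22 = 279 s⁻¹.
kcat/Km = 279/0.0984 = 2840 nM⁻¹·s⁻¹.

2840 nM⁻¹·s⁻¹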